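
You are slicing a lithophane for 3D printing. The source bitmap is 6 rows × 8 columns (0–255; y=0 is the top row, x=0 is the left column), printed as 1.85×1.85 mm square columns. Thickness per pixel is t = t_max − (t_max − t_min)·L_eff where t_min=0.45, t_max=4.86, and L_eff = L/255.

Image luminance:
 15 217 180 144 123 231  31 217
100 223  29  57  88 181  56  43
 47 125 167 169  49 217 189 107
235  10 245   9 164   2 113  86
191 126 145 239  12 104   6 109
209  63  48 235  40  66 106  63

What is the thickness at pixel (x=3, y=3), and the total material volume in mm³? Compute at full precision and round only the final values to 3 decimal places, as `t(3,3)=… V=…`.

t(3,3)=4.704 V=465.107

span = t_max - t_min = 4.86 - 0.45 = 4.410
L(3,3) = 9, L_eff = 9/255 = 0.035294
t(3,3) = 4.86 - 4.410·0.035294 = 4.704
Σt over all 6·8 pixels = 1155123/8500 ≈ 135.8968235
V = pitch²·Σt = 1.85²·1155123/8500 = 465.107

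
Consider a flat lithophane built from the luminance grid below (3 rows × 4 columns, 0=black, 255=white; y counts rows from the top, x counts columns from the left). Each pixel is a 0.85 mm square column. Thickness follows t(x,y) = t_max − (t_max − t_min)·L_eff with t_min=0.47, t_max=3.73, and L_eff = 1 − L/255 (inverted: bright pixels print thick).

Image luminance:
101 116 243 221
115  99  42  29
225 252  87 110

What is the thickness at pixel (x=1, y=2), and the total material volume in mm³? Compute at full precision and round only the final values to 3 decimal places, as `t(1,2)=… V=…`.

t(1,2)=3.692 V=19.223

span = t_max - t_min = 3.73 - 0.47 = 3.260
L(1,2) = 252, L_eff = 1 - 252/255 = 0.011765 (inverted)
t(1,2) = 3.73 - 3.260·0.011765 = 3.692
Σt over all 3·4 pixels = 33923/1275 ≈ 26.6062745
V = pitch²·Σt = 0.85²·33923/1275 = 19.223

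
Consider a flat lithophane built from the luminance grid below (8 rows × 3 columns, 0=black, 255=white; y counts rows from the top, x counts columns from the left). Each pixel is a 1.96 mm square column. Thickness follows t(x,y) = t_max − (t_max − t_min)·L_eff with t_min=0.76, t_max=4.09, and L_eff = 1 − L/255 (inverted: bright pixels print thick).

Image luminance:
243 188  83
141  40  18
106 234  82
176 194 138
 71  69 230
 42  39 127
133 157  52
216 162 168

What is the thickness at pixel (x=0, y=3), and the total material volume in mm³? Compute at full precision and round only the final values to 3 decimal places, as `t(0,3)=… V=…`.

span = t_max - t_min = 4.09 - 0.76 = 3.330
L(0,3) = 176, L_eff = 1 - 176/255 = 0.309804 (inverted)
t(0,3) = 4.09 - 3.330·0.309804 = 3.058
Σt over all 8·3 pixels = 500139/8500 ≈ 58.8398824
V = pitch²·Σt = 1.96²·500139/8500 = 226.039

t(0,3)=3.058 V=226.039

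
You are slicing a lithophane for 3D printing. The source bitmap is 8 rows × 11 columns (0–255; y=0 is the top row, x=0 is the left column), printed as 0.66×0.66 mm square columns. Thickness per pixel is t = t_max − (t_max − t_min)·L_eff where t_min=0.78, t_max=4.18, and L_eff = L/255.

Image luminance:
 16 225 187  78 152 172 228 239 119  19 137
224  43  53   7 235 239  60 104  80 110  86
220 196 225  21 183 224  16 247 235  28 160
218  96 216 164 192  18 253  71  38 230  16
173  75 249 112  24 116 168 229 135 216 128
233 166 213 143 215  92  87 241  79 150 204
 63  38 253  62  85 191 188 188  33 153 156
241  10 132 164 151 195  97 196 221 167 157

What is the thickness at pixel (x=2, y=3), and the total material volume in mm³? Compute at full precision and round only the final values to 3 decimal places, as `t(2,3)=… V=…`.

span = t_max - t_min = 4.18 - 0.78 = 3.400
L(2,3) = 216, L_eff = 216/255 = 0.847059
t(2,3) = 4.18 - 3.400·0.847059 = 1.300
Σt over all 8·11 pixels = 198.92
V = pitch²·Σt = 0.66²·198.92 = 86.650

t(2,3)=1.300 V=86.650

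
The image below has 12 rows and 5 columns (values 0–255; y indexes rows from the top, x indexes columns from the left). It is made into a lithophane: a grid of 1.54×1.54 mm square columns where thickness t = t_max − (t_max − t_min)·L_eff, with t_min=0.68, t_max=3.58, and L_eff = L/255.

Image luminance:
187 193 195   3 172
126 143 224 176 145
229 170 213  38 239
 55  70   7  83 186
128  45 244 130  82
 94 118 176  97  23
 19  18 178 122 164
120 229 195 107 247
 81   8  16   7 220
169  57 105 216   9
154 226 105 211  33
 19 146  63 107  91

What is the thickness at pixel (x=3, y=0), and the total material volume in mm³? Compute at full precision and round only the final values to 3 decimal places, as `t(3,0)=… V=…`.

span = t_max - t_min = 3.58 - 0.68 = 2.900
L(3,0) = 3, L_eff = 3/255 = 0.011765
t(3,0) = 3.58 - 2.900·0.011765 = 3.546
Σt over all 12·5 pixels = 332183/2550 ≈ 130.2678431
V = pitch²·Σt = 1.54²·332183/2550 = 308.943

t(3,0)=3.546 V=308.943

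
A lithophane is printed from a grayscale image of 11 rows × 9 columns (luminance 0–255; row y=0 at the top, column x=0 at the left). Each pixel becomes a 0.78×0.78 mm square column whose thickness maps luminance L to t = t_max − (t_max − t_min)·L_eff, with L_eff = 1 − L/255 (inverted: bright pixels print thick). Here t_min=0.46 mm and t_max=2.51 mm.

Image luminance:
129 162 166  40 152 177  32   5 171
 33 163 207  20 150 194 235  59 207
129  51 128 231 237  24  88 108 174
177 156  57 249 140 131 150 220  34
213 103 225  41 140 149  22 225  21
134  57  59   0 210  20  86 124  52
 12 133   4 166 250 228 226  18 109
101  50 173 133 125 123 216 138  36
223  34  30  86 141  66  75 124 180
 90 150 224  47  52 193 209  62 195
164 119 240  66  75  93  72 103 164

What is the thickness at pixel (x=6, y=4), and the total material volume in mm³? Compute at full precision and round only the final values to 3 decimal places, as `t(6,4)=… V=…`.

span = t_max - t_min = 2.51 - 0.46 = 2.050
L(6,4) = 22, L_eff = 1 - 22/255 = 0.913725 (inverted)
t(6,4) = 2.51 - 2.050·0.913725 = 0.637
Σt over all 11·9 pixels = 731839/5100 ≈ 143.4978431
V = pitch²·Σt = 0.78²·731839/5100 = 87.304

t(6,4)=0.637 V=87.304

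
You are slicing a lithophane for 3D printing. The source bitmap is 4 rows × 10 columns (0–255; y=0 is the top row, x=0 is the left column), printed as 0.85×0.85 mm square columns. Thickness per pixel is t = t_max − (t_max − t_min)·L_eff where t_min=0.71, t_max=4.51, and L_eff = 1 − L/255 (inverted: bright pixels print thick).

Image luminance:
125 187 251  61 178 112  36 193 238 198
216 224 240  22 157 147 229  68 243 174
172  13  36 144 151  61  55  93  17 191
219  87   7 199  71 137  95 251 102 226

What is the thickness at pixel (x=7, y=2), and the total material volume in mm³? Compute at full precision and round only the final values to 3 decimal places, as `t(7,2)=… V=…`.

span = t_max - t_min = 4.51 - 0.71 = 3.800
L(7,2) = 93, L_eff = 1 - 93/255 = 0.635294 (inverted)
t(7,2) = 4.51 - 3.800·0.635294 = 2.096
Σt over all 4·10 pixels = 143104/1275 ≈ 112.2384314
V = pitch²·Σt = 0.85²·143104/1275 = 81.092

t(7,2)=2.096 V=81.092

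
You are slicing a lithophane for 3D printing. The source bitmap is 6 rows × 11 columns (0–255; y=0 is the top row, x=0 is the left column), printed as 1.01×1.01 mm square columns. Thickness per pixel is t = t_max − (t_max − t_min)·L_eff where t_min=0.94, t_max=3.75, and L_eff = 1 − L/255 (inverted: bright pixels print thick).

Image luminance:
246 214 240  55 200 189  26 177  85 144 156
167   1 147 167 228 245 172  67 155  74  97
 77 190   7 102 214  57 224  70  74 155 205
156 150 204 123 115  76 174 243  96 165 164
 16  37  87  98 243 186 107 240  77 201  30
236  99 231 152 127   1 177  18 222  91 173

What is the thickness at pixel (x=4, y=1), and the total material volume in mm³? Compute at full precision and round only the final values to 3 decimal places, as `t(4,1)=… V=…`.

span = t_max - t_min = 3.75 - 0.94 = 2.810
L(4,1) = 228, L_eff = 1 - 228/255 = 0.105882 (inverted)
t(4,1) = 3.75 - 2.810·0.105882 = 3.452
Σt over all 6·11 pixels = 2075461/12750 ≈ 162.7812549
V = pitch²·Σt = 1.01²·2075461/12750 = 166.053

t(4,1)=3.452 V=166.053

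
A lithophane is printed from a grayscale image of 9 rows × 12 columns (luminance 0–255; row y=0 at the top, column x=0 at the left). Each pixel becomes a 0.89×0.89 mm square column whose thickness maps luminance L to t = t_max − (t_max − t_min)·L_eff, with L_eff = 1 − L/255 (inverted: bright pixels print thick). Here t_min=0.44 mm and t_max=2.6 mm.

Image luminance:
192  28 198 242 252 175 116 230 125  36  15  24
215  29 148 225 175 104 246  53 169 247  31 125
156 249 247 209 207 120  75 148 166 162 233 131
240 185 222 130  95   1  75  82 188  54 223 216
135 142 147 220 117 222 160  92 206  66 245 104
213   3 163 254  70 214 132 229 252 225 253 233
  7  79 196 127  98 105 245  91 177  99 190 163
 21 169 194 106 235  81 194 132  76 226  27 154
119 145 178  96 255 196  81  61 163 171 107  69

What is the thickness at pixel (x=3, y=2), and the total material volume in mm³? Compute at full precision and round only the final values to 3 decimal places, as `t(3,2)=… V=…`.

span = t_max - t_min = 2.6 - 0.44 = 2.160
L(3,2) = 209, L_eff = 1 - 209/255 = 0.180392 (inverted)
t(3,2) = 2.6 - 2.160·0.180392 = 2.210
Σt over all 9·12 pixels = 391572/2125 ≈ 184.2691765
V = pitch²·Σt = 0.89²·391572/2125 = 145.960

t(3,2)=2.210 V=145.960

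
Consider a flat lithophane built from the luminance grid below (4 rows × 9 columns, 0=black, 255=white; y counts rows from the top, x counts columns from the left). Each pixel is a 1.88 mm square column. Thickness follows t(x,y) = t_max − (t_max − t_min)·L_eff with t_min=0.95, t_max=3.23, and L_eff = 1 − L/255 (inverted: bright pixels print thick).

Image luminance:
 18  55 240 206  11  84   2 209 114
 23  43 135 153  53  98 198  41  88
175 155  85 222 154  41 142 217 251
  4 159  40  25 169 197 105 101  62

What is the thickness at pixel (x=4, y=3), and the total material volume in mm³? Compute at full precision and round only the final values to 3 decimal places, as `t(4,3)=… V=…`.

t(4,3)=2.461 V=249.653

span = t_max - t_min = 3.23 - 0.95 = 2.280
L(4,3) = 169, L_eff = 1 - 169/255 = 0.337255 (inverted)
t(4,3) = 3.23 - 2.280·0.337255 = 2.461
Σt over all 4·9 pixels = 6004/85 ≈ 70.6352941
V = pitch²·Σt = 1.88²·6004/85 = 249.653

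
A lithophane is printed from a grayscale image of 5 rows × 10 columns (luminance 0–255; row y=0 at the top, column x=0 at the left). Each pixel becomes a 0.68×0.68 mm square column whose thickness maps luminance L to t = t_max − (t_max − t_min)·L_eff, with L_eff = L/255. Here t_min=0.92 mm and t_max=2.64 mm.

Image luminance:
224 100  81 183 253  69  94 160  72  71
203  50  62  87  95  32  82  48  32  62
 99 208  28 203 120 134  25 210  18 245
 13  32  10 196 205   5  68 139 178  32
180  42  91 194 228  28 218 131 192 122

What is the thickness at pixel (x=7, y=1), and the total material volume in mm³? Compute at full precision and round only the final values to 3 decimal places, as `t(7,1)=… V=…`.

span = t_max - t_min = 2.64 - 0.92 = 1.720
L(7,1) = 48, L_eff = 48/255 = 0.188235
t(7,1) = 2.64 - 1.720·0.188235 = 2.316
Σt over all 5·10 pixels = 598378/6375 ≈ 93.8632157
V = pitch²·Σt = 0.68²·598378/6375 = 43.402

t(7,1)=2.316 V=43.402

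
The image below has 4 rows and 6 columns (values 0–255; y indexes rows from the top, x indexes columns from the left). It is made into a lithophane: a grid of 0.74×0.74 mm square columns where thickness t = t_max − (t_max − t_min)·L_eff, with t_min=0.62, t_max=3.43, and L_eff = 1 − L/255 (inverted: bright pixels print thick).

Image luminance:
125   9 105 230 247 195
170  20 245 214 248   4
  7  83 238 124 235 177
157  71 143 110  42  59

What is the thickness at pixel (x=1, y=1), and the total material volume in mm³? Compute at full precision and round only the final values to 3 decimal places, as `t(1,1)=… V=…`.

t(1,1)=0.840 V=27.808

span = t_max - t_min = 3.43 - 0.62 = 2.810
L(1,1) = 20, L_eff = 1 - 20/255 = 0.921569 (inverted)
t(1,1) = 3.43 - 2.810·0.921569 = 0.840
Σt over all 4·6 pixels = 215823/4250 ≈ 50.7818824
V = pitch²·Σt = 0.74²·215823/4250 = 27.808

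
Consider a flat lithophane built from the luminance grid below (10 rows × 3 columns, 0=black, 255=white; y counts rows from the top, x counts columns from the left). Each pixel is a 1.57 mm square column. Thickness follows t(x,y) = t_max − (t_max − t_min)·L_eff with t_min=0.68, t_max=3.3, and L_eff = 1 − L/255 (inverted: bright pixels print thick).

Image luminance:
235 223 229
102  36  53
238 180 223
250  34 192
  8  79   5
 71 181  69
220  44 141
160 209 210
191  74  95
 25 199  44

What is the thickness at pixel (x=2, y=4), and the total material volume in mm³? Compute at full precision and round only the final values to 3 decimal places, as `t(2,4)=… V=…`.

span = t_max - t_min = 3.3 - 0.68 = 2.620
L(2,4) = 5, L_eff = 1 - 5/255 = 0.980392 (inverted)
t(2,4) = 3.3 - 2.620·0.980392 = 0.731
Σt over all 10·3 pixels = 26224/425 ≈ 61.7035294
V = pitch²·Σt = 1.57²·26224/425 = 152.093

t(2,4)=0.731 V=152.093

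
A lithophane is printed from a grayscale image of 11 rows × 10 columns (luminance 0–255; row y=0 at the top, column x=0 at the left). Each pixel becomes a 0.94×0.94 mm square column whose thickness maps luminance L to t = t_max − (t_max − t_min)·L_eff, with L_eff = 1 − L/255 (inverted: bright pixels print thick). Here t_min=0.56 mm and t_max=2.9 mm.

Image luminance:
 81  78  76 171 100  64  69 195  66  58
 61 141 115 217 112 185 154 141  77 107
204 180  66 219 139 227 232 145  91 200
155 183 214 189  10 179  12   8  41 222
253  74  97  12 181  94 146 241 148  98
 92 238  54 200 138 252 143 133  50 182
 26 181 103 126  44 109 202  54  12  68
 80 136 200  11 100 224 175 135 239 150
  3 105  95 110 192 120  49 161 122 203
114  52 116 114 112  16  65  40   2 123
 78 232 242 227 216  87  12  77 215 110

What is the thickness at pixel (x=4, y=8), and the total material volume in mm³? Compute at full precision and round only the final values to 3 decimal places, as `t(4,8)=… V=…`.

span = t_max - t_min = 2.9 - 0.56 = 2.340
L(4,8) = 192, L_eff = 1 - 192/255 = 0.247059 (inverted)
t(4,8) = 2.9 - 2.340·0.247059 = 2.322
Σt over all 11·10 pixels = 159961/850 ≈ 188.1894118
V = pitch²·Σt = 0.94²·159961/850 = 166.284

t(4,8)=2.322 V=166.284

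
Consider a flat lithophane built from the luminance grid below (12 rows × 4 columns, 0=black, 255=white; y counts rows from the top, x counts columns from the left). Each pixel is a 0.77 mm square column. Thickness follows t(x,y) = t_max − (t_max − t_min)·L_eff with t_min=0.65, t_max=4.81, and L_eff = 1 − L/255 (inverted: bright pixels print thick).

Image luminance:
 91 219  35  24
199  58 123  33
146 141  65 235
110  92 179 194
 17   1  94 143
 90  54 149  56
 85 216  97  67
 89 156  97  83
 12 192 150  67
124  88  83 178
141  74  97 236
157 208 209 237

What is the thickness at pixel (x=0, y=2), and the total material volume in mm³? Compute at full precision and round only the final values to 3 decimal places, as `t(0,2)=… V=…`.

span = t_max - t_min = 4.81 - 0.65 = 4.160
L(0,2) = 146, L_eff = 1 - 146/255 = 0.427451 (inverted)
t(0,2) = 4.81 - 4.160·0.427451 = 3.032
Σt over all 12·4 pixels = 263588/2125 ≈ 124.0414118
V = pitch²·Σt = 0.77²·263588/2125 = 73.544

t(0,2)=3.032 V=73.544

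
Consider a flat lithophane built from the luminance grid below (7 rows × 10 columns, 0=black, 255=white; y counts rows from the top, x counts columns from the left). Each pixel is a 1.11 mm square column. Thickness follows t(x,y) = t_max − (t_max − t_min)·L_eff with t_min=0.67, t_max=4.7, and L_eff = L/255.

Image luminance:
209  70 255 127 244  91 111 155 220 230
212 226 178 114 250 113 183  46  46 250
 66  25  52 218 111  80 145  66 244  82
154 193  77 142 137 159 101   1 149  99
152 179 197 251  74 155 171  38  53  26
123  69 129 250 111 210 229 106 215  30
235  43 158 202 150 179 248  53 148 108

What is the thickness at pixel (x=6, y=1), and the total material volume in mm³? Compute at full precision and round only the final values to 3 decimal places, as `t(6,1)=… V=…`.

t(6,1)=1.808 V=212.140

span = t_max - t_min = 4.7 - 0.67 = 4.030
L(6,1) = 183, L_eff = 183/255 = 0.717647
t(6,1) = 4.7 - 4.030·0.717647 = 1.808
Σt over all 7·10 pixels = 4390531/25500 ≈ 172.1776863
V = pitch²·Σt = 1.11²·4390531/25500 = 212.140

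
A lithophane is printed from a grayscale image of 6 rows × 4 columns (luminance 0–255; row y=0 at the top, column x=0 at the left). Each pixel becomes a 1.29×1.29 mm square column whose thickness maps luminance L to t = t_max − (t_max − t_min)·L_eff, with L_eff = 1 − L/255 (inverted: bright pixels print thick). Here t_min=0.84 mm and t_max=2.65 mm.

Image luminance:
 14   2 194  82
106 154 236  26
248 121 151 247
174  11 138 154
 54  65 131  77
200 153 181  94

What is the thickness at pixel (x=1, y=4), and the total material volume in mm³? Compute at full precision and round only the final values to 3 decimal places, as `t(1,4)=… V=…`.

span = t_max - t_min = 2.65 - 0.84 = 1.810
L(1,4) = 65, L_eff = 1 - 65/255 = 0.745098 (inverted)
t(1,4) = 2.65 - 1.810·0.745098 = 1.301
Σt over all 6·4 pixels = 1059433/25500 ≈ 41.5463922
V = pitch²·Σt = 1.29²·1059433/25500 = 69.137

t(1,4)=1.301 V=69.137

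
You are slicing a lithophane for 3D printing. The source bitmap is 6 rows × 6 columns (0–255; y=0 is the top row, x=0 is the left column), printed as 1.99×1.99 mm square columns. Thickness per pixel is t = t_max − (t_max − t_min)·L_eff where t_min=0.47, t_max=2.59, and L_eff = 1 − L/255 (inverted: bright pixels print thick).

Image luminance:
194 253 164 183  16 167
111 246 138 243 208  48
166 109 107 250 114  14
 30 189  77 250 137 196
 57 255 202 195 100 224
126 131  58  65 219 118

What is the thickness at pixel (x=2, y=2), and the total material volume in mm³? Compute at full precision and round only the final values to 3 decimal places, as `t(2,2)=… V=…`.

t(2,2)=1.360 V=243.473

span = t_max - t_min = 2.59 - 0.47 = 2.120
L(2,2) = 107, L_eff = 1 - 107/255 = 0.580392 (inverted)
t(2,2) = 2.59 - 2.120·0.580392 = 1.360
Σt over all 6·6 pixels = 78389/1275 ≈ 61.4815686
V = pitch²·Σt = 1.99²·78389/1275 = 243.473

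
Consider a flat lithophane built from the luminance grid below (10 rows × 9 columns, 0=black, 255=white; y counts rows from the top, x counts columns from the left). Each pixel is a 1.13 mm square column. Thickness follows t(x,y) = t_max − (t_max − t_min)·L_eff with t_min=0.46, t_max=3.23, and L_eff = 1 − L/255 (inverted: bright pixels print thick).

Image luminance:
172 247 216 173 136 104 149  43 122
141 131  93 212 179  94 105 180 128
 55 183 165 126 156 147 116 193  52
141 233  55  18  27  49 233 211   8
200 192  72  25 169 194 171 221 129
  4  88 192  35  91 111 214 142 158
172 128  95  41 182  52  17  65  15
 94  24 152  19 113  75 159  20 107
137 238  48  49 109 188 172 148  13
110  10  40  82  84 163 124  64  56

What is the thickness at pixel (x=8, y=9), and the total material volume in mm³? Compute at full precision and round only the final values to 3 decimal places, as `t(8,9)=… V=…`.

span = t_max - t_min = 3.23 - 0.46 = 2.770
L(8,9) = 56, L_eff = 1 - 56/255 = 0.780392 (inverted)
t(8,9) = 3.23 - 2.770·0.780392 = 1.068
Σt over all 10·9 pixels = 663747/4250 ≈ 156.1757647
V = pitch²·Σt = 1.13²·663747/4250 = 199.421

t(8,9)=1.068 V=199.421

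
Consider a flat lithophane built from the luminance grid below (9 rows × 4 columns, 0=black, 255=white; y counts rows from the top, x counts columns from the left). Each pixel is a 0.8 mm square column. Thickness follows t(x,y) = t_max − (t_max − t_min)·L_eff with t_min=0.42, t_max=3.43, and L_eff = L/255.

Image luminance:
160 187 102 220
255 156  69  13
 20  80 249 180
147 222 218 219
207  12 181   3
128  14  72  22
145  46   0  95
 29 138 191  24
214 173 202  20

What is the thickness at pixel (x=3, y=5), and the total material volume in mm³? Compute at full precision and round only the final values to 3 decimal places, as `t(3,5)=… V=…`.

t(3,5)=3.170 V=45.689

span = t_max - t_min = 3.43 - 0.42 = 3.010
L(3,5) = 22, L_eff = 22/255 = 0.086275
t(3,5) = 3.43 - 3.010·0.086275 = 3.170
Σt over all 9·4 pixels = 606809/8500 ≈ 71.3892941
V = pitch²·Σt = 0.8²·606809/8500 = 45.689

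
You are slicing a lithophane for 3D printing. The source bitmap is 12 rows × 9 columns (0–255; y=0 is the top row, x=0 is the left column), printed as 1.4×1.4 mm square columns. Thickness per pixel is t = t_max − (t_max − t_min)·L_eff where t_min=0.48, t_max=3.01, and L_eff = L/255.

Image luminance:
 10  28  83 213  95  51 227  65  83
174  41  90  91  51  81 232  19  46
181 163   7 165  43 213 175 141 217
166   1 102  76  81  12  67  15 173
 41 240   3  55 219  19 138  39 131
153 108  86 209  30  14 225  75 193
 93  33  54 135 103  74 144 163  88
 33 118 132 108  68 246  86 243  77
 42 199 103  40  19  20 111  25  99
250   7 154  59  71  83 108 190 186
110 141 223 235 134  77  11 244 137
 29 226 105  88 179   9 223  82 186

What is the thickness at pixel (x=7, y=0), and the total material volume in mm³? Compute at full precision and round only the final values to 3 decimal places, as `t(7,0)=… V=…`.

span = t_max - t_min = 3.01 - 0.48 = 2.530
L(7,0) = 65, L_eff = 65/255 = 0.254902
t(7,0) = 3.01 - 2.530·0.254902 = 2.365
Σt over all 12·9 pixels = 1763071/8500 ≈ 207.4201176
V = pitch²·Σt = 1.4²·1763071/8500 = 406.543

t(7,0)=2.365 V=406.543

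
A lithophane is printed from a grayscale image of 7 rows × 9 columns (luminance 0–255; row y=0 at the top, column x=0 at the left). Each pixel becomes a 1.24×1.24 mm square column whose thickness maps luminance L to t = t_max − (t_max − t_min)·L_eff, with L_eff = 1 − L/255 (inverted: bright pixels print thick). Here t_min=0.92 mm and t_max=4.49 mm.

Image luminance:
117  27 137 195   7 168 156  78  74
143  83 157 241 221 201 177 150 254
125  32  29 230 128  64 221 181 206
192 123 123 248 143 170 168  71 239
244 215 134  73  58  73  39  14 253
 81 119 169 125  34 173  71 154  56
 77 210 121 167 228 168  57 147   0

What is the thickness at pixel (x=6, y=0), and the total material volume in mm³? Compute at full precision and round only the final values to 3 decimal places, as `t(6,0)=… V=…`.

span = t_max - t_min = 4.49 - 0.92 = 3.570
L(6,0) = 156, L_eff = 1 - 156/255 = 0.388235 (inverted)
t(6,0) = 4.49 - 3.570·0.388235 = 3.104
Σt over all 7·9 pixels = 177.506
V = pitch²·Σt = 1.24²·177.506 = 272.933

t(6,0)=3.104 V=272.933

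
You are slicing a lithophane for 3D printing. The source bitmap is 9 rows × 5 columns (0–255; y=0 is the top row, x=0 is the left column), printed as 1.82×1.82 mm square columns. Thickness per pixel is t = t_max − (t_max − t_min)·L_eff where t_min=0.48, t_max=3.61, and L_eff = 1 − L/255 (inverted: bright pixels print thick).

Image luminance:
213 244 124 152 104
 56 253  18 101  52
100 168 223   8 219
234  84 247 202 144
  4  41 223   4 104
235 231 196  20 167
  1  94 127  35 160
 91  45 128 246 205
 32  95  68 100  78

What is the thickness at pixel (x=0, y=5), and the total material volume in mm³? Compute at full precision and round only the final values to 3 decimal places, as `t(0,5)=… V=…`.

t(0,5)=3.365 V=302.323

span = t_max - t_min = 3.61 - 0.48 = 3.130
L(0,5) = 235, L_eff = 1 - 235/255 = 0.078431 (inverted)
t(0,5) = 3.61 - 3.130·0.078431 = 3.365
Σt over all 9·5 pixels = 193949/2125 ≈ 91.2701176
V = pitch²·Σt = 1.82²·193949/2125 = 302.323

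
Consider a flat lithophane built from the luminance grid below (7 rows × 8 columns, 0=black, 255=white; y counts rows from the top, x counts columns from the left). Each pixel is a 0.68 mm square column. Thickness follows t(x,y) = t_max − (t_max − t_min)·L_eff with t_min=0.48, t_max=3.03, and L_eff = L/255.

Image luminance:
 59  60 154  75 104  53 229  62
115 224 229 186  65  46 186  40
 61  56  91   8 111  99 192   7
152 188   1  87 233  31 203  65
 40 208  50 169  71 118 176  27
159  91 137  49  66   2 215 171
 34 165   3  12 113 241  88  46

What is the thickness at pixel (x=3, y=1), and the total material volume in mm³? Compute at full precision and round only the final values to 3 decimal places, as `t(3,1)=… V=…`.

span = t_max - t_min = 3.03 - 0.48 = 2.550
L(3,1) = 186, L_eff = 186/255 = 0.729412
t(3,1) = 3.03 - 2.550·0.729412 = 1.170
Σt over all 7·8 pixels = 110.45
V = pitch²·Σt = 0.68²·110.45 = 51.072

t(3,1)=1.170 V=51.072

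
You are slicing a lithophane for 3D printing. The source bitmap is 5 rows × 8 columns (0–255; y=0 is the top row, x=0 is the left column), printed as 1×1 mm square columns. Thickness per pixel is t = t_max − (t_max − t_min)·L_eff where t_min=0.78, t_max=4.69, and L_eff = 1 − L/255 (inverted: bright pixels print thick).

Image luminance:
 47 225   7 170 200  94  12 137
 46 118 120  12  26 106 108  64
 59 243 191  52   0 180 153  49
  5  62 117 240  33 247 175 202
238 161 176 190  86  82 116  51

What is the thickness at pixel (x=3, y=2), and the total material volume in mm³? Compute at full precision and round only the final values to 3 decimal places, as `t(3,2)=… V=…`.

span = t_max - t_min = 4.69 - 0.78 = 3.910
L(3,2) = 52, L_eff = 1 - 52/255 = 0.796078 (inverted)
t(3,2) = 4.69 - 3.910·0.796078 = 1.577
Σt over all 5·8 pixels = 1526/15 ≈ 101.7333333
V = pitch²·Σt = 1²·1526/15 = 101.733

t(3,2)=1.577 V=101.733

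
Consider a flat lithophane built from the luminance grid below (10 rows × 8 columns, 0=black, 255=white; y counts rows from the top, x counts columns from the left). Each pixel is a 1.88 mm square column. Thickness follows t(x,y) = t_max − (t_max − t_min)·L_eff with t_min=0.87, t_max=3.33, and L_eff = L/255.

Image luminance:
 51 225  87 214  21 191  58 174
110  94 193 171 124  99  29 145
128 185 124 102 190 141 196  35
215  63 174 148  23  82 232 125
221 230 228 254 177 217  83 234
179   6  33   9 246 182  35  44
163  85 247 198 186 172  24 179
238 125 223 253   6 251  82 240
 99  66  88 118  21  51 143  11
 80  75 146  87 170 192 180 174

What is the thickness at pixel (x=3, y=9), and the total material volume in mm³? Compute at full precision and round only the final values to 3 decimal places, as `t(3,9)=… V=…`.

t(3,9)=2.491 V=569.912

span = t_max - t_min = 3.33 - 0.87 = 2.460
L(3,9) = 87, L_eff = 87/255 = 0.341176
t(3,9) = 3.33 - 2.460·0.341176 = 2.491
Σt over all 10·8 pixels = 13706/85 ≈ 161.2470588
V = pitch²·Σt = 1.88²·13706/85 = 569.912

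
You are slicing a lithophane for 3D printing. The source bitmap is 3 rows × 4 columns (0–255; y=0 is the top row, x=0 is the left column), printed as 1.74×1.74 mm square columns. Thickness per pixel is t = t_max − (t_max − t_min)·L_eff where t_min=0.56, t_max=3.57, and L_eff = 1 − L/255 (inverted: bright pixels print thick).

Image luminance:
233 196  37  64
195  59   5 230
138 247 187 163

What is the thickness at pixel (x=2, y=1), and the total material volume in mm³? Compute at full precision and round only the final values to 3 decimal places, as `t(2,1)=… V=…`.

t(2,1)=0.619 V=83.029

span = t_max - t_min = 3.57 - 0.56 = 3.010
L(2,1) = 5, L_eff = 1 - 5/255 = 0.980392 (inverted)
t(2,1) = 3.57 - 3.010·0.980392 = 0.619
Σt over all 3·4 pixels = 349657/12750 ≈ 27.4240784
V = pitch²·Σt = 1.74²·349657/12750 = 83.029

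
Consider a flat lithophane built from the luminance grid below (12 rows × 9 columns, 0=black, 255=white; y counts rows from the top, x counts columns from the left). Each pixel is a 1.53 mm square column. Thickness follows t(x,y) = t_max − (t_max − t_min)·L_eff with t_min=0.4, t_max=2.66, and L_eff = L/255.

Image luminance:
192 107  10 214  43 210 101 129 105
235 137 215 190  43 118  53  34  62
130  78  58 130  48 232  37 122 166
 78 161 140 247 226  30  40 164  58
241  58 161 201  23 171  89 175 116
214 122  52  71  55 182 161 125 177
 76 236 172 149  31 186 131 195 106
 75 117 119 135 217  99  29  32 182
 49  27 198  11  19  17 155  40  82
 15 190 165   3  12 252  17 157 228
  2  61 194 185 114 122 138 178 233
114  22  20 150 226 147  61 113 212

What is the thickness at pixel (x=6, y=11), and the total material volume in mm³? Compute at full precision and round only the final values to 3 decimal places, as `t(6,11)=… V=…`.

t(6,11)=2.119 V=403.760

span = t_max - t_min = 2.66 - 0.4 = 2.260
L(6,11) = 61, L_eff = 61/255 = 0.239216
t(6,11) = 2.66 - 2.260·0.239216 = 2.119
Σt over all 12·9 pixels = 2199131/12750 ≈ 172.4808627
V = pitch²·Σt = 1.53²·2199131/12750 = 403.760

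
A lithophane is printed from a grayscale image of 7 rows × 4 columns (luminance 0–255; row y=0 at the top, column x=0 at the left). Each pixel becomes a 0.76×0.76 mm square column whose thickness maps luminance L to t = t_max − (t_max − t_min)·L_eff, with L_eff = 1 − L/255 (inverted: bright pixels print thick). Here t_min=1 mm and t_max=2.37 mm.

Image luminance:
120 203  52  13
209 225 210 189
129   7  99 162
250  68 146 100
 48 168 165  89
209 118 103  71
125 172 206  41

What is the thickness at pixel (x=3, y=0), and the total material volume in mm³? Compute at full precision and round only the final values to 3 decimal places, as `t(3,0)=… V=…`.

t(3,0)=1.070 V=27.645

span = t_max - t_min = 2.37 - 1 = 1.370
L(3,0) = 13, L_eff = 1 - 13/255 = 0.949020 (inverted)
t(3,0) = 2.37 - 1.370·0.949020 = 1.070
Σt over all 7·4 pixels = 1220489/25500 ≈ 47.8623137
V = pitch²·Σt = 0.76²·1220489/25500 = 27.645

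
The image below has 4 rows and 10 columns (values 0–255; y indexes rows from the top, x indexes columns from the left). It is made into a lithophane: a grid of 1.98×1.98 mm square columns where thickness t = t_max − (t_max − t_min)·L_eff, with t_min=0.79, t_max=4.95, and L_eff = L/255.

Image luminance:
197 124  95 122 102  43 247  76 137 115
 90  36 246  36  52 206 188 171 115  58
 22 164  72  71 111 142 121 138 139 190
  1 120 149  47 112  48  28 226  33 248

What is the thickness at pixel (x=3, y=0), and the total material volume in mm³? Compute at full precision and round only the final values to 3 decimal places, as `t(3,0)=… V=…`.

t(3,0)=2.960 V=479.610

span = t_max - t_min = 4.95 - 0.79 = 4.160
L(3,0) = 122, L_eff = 122/255 = 0.478431
t(3,0) = 4.95 - 4.160·0.478431 = 2.960
Σt over all 4·10 pixels = 259966/2125 ≈ 122.3369412
V = pitch²·Σt = 1.98²·259966/2125 = 479.610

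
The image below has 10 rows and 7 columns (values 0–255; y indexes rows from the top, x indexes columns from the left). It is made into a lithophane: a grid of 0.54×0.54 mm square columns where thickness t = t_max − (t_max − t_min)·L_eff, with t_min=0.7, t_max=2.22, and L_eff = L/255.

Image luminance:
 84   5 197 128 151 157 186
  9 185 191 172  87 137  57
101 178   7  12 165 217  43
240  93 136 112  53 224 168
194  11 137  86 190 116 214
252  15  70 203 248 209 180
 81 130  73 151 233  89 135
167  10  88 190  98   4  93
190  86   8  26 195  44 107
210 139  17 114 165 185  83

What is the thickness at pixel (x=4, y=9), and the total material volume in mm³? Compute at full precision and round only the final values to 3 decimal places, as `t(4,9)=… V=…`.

span = t_max - t_min = 2.22 - 0.7 = 1.520
L(4,9) = 165, L_eff = 165/255 = 0.647059
t(4,9) = 2.22 - 1.520·0.647059 = 1.236
Σt over all 10·7 pixels = 658897/6375 ≈ 103.3563922
V = pitch²·Σt = 0.54²·658897/6375 = 30.139

t(4,9)=1.236 V=30.139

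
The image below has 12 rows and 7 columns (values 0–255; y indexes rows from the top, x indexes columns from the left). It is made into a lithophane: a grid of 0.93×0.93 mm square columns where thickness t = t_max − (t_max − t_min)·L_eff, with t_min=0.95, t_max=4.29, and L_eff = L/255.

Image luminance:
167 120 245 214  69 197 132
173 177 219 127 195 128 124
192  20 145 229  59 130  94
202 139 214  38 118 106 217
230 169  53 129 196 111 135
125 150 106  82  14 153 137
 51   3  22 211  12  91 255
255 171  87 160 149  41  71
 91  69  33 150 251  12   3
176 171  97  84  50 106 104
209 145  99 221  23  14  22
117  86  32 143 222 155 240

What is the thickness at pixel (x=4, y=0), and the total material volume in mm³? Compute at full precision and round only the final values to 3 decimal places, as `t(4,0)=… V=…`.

span = t_max - t_min = 4.29 - 0.95 = 3.340
L(4,0) = 69, L_eff = 69/255 = 0.270588
t(4,0) = 4.29 - 3.340·0.270588 = 3.386
Σt over all 12·7 pixels = 1405181/6375 ≈ 220.4205490
V = pitch²·Σt = 0.93²·1405181/6375 = 190.642

t(4,0)=3.386 V=190.642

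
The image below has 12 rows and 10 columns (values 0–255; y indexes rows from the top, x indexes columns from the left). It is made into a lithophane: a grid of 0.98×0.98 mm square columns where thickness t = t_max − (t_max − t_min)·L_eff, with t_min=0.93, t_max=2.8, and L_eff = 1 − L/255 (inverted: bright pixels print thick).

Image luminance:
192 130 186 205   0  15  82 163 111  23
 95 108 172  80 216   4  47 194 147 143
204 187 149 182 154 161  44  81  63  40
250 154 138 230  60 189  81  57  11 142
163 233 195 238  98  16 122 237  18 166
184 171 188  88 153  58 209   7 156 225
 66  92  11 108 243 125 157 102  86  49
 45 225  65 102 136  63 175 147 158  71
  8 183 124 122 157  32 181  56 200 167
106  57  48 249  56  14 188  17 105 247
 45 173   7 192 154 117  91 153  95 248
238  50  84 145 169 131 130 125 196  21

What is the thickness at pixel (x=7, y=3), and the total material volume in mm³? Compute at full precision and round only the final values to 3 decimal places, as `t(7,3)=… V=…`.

span = t_max - t_min = 2.8 - 0.93 = 1.870
L(7,3) = 57, L_eff = 1 - 57/255 = 0.776471 (inverted)
t(7,3) = 2.8 - 1.870·0.776471 = 1.348
Σt over all 12·10 pixels = 221.028
V = pitch²·Σt = 0.98²·221.028 = 212.275

t(7,3)=1.348 V=212.275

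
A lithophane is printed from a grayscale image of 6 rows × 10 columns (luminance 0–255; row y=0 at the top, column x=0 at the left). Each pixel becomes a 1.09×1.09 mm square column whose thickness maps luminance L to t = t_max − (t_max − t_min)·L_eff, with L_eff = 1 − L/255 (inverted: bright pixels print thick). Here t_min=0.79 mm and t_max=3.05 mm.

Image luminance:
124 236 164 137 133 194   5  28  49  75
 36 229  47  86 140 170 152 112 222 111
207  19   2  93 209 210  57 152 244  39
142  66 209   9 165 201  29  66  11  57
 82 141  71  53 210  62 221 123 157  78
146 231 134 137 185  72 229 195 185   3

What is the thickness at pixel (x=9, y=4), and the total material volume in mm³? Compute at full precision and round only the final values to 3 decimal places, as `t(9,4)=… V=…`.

span = t_max - t_min = 3.05 - 0.79 = 2.260
L(9,4) = 78, L_eff = 1 - 78/255 = 0.694118 (inverted)
t(9,4) = 3.05 - 2.260·0.694118 = 1.481
Σt over all 6·10 pixels = 717563/6375 ≈ 112.5589020
V = pitch²·Σt = 1.09²·717563/6375 = 133.731

t(9,4)=1.481 V=133.731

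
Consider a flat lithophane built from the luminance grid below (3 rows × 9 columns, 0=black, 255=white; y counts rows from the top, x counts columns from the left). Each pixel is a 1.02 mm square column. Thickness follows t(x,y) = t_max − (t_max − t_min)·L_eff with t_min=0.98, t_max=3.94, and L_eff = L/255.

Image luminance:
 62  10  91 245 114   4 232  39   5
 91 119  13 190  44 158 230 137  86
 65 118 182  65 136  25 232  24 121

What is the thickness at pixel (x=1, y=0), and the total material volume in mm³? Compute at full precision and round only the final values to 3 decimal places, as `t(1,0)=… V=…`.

t(1,0)=3.824 V=76.404

span = t_max - t_min = 3.94 - 0.98 = 2.960
L(1,0) = 10, L_eff = 10/255 = 0.039216
t(1,0) = 3.94 - 2.960·0.039216 = 3.824
Σt over all 3·9 pixels = 312107/4250 ≈ 73.4369412
V = pitch²·Σt = 1.02²·312107/4250 = 76.404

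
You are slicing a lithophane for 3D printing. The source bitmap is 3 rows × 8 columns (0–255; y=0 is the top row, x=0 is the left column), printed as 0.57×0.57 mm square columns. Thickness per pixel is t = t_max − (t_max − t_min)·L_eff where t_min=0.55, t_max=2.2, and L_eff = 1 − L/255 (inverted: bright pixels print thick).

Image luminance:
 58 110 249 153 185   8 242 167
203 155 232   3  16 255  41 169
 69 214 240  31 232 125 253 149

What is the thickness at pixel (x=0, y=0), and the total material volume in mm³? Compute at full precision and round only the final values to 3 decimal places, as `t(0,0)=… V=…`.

span = t_max - t_min = 2.2 - 0.55 = 1.650
L(0,0) = 58, L_eff = 1 - 58/255 = 0.772549 (inverted)
t(0,0) = 2.2 - 1.650·0.772549 = 0.925
Σt over all 3·8 pixels = 61589/1700 ≈ 36.2288235
V = pitch²·Σt = 0.57²·61589/1700 = 11.771

t(0,0)=0.925 V=11.771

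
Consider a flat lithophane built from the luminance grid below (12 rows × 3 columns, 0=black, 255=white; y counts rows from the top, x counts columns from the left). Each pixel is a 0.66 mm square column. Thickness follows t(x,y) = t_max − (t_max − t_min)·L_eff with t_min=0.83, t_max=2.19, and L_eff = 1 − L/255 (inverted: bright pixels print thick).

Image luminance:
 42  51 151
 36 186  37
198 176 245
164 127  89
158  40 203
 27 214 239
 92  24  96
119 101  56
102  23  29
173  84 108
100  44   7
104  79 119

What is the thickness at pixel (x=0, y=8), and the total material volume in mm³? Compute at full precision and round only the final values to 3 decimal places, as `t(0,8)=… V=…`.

t(0,8)=1.374 V=21.944

span = t_max - t_min = 2.19 - 0.83 = 1.360
L(0,8) = 102, L_eff = 1 - 102/255 = 0.600000 (inverted)
t(0,8) = 2.19 - 1.360·0.600000 = 1.374
Σt over all 12·3 pixels = 50.376
V = pitch²·Σt = 0.66²·50.376 = 21.944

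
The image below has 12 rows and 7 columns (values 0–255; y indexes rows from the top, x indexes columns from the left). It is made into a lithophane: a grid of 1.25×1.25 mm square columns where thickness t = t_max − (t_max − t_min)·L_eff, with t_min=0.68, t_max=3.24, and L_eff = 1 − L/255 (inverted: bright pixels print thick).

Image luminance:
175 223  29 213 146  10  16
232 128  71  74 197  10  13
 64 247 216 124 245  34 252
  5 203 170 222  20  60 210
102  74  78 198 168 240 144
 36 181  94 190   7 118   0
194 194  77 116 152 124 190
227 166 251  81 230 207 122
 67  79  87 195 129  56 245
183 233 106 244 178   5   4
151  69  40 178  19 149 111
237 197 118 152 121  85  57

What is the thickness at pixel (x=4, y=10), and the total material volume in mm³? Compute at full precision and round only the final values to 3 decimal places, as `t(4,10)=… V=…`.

t(4,10)=0.871 V=262.819

span = t_max - t_min = 3.24 - 0.68 = 2.560
L(4,10) = 19, L_eff = 1 - 19/255 = 0.925490 (inverted)
t(4,10) = 3.24 - 2.560·0.925490 = 0.871
Σt over all 12·7 pixels = 42892/255 ≈ 168.2039216
V = pitch²·Σt = 1.25²·42892/255 = 262.819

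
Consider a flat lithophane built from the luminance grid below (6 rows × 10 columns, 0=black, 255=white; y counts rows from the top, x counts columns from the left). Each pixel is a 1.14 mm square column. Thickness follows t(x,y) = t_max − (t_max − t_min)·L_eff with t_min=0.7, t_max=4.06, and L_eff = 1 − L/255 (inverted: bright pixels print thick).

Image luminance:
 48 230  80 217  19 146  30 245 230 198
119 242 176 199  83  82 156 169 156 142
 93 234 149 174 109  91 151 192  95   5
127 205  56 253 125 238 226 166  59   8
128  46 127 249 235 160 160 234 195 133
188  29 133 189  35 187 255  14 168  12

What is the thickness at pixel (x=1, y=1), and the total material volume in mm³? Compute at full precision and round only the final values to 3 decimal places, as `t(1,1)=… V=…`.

span = t_max - t_min = 4.06 - 0.7 = 3.360
L(1,1) = 242, L_eff = 1 - 242/255 = 0.050980 (inverted)
t(1,1) = 4.06 - 3.360·0.050980 = 3.889
Σt over all 6·10 pixels = 13202/85 ≈ 155.3176471
V = pitch²·Σt = 1.14²·13202/85 = 201.851

t(1,1)=3.889 V=201.851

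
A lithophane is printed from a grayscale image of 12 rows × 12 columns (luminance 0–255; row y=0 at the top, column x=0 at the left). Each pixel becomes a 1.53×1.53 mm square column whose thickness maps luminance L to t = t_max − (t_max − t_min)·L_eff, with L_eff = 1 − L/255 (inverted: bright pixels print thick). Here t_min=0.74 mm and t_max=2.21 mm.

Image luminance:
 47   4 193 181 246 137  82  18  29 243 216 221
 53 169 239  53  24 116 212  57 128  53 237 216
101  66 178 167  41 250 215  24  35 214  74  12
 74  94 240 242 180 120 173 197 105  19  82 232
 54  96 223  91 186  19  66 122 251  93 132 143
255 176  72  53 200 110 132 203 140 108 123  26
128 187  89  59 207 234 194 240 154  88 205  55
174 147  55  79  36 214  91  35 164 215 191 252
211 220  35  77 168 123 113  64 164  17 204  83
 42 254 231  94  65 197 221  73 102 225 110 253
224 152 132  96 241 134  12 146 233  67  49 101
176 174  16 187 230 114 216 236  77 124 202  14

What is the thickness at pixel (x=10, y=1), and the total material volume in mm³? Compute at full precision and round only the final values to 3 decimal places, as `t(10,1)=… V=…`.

span = t_max - t_min = 2.21 - 0.74 = 1.470
L(10,1) = 237, L_eff = 1 - 237/255 = 0.070588 (inverted)
t(10,1) = 2.21 - 1.470·0.070588 = 2.106
Σt over all 12·12 pixels = 372987/1700 ≈ 219.4041176
V = pitch²·Σt = 1.53²·372987/1700 = 513.603

t(10,1)=2.106 V=513.603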